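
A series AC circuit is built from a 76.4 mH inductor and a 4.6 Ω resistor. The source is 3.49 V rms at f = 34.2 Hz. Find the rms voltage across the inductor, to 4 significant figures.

3.361 V

ω = 2πf = 214.9 rad/s
X_L = ωL = 16.42 Ω
Z = 4.600 + j16.42 Ω
|Z| = √(4.600² + 16.42²) = 17.05 Ω
I = V/|Z| = 204.7 mA
V_L = I·|Z_L| = 0.2047 × 16.42 = 3.361 V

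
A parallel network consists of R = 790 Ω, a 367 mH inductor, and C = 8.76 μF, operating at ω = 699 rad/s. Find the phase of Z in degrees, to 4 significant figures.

-60.37°

X_L = ωL = 256.5 Ω
X_C = 1/(ωC) = 163.3 Ω
Parallel: admittances add. Y = 1/R + 1/(jωL) + jωC
Y = (0.001266 + j0.002225) S
|Y| = 0.002560 S → |Z| = 1/|Y| = 390.6 Ω, ∠Z = −∠Y = -60.37°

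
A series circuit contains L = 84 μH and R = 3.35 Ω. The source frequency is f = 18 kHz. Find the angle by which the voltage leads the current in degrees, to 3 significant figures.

ω = 2πf = 113100 rad/s
X_L = ωL = 9.50 Ω
Z = 3.35 + j9.50 Ω
|Z| = √(3.35² + 9.50²) = 10.1 Ω
∠Z = arctan(9.50/3.35) = 70.6°

70.6°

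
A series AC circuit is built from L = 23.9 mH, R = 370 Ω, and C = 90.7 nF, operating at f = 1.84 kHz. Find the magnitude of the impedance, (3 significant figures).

772 Ω

ω = 2πf = 11560 rad/s
X_L = ωL = 276 Ω
X_C = 1/(ωC) = 954 Ω
Net reactance X = X_L − X_C = -677 Ω
Z = 370 − j677 Ω
|Z| = √(370² + 677²) = 772 Ω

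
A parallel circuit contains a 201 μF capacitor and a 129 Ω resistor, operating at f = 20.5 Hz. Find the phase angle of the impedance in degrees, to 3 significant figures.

-73.3°

ω = 2πf = 128.8 rad/s
X_C = 1/(ωC) = 38.6 Ω
Parallel: admittances add. Y = 1/R + jωC
Y = (0.00775 + j0.0259) S
|Y| = 0.0270 S → |Z| = 1/|Y| = 37.0 Ω, ∠Z = −∠Y = -73.3°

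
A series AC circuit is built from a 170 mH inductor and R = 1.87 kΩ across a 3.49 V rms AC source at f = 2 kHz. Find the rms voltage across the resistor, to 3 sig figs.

2.30 V

ω = 2πf = 12570 rad/s
X_L = ωL = 2140 Ω
Z = 1870 + j2140 Ω
|Z| = √(1870² + 2140²) = 2840 Ω
I = V/|Z| = 1.23 mA
V_R = I·|Z_R| = 0.00123 × 1870 = 2.30 V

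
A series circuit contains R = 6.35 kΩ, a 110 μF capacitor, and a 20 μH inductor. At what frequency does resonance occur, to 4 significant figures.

3.393 kHz

ω₀ = 1/√(LC) = 1/√(2e-05 × 0.00011) = 21320 rad/s
f₀ = ω₀/(2π) = 3.393 kHz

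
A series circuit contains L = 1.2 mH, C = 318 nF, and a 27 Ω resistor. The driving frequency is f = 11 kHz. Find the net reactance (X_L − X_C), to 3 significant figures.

37.4 Ω

ω = 2πf = 69120 rad/s
X_L = ωL = 82.9 Ω
X_C = 1/(ωC) = 45.5 Ω
X = 82.9 − 45.5 = 37.4 Ω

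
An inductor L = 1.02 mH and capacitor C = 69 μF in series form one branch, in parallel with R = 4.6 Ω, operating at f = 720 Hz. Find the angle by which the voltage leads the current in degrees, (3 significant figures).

ω = 2πf = 4524 rad/s
X_L = ωL = 4.61 Ω
X_C = 1/(ωC) = 3.20 Ω
Branch 1: Z₁ = R = 4.60 Ω
Branch 2 (series LC): Z₂ = j(X_L − X_C) = j1.41 Ω
Parallel: Z = Z₁Z₂/(Z₁+Z₂), |Z| = 1.35 Ω, ∠Z = 72.9°

72.9°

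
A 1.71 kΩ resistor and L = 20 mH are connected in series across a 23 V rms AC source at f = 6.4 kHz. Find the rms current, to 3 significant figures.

12.2 mA

ω = 2πf = 40210 rad/s
X_L = ωL = 804 Ω
Z = 1710 + j804 Ω
|Z| = √(1710² + 804²) = 1890 Ω
I = V/|Z| = 23/1890 = 12.2 mA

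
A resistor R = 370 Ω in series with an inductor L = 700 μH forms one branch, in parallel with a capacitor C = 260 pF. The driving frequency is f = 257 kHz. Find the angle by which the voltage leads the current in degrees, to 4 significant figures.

55.40°

ω = 2πf = 1.615e+06 rad/s
X_L = ωL = 1130 Ω
X_C = 1/(ωC) = 2382 Ω
Branch 1 (R+jX_L): Z₁ = 370.0 + j1130 Ω, |Z₁| = 1189 Ω
Branch 2 (−jX_C): Z₂ = −j2382 Ω
Parallel: Z = Z₁Z₂/(Z₁+Z₂), |Z| = 2171 Ω, ∠Z = 55.40°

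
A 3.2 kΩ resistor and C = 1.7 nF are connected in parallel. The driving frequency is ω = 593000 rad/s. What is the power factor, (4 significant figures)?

X_C = 1/(ωC) = 992.0 Ω
Parallel: admittances add. Y = 1/R + jωC
Y = (0.0003125 + j0.001008) S
|Y| = 0.001055 S → |Z| = 1/|Y| = 947.5 Ω, ∠Z = −∠Y = -72.78°
cos φ = cos(-72.78°) = 0.2961

0.2961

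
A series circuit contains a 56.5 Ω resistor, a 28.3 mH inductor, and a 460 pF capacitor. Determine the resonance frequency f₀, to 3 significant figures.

44.1 kHz

ω₀ = 1/√(LC) = 1/√(0.0283 × 4.6e-10) = 277200 rad/s
f₀ = ω₀/(2π) = 44.1 kHz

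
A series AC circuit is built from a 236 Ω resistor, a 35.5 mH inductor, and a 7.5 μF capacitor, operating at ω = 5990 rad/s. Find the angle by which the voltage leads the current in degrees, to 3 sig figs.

X_L = ωL = 213 Ω
X_C = 1/(ωC) = 22.3 Ω
Net reactance X = X_L − X_C = 190 Ω
Z = 236 + j190 Ω
|Z| = √(236² + 190²) = 303 Ω
∠Z = arctan(190/236) = 38.9°

38.9°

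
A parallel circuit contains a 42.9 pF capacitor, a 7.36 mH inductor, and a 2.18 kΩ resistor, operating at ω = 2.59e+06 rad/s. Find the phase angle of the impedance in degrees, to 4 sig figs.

-7.286°

X_L = ωL = 19060 Ω
X_C = 1/(ωC) = 9000 Ω
Parallel: admittances add. Y = 1/R + 1/(jωL) + jωC
Y = (0.0004587 + j5.865e-05) S
|Y| = 0.0004625 S → |Z| = 1/|Y| = 2162 Ω, ∠Z = −∠Y = -7.286°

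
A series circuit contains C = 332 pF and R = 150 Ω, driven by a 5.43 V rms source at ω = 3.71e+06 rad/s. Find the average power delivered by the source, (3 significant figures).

X_C = 1/(ωC) = 812 Ω
Z = 150 − j812 Ω
|Z| = √(150² + 812²) = 826 Ω
∠Z = arctan(-812/150) = -79.5°
I = V/|Z| = 6.58 mA
P = VI cos φ = 5.43 × 0.00658 × cos(-79.5°) = 6.49 mW

6.49 mW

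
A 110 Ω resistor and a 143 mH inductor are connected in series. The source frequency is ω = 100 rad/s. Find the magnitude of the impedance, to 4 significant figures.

110.9 Ω

X_L = ωL = 14.30 Ω
Z = 110.0 + j14.30 Ω
|Z| = √(110.0² + 14.30²) = 110.9 Ω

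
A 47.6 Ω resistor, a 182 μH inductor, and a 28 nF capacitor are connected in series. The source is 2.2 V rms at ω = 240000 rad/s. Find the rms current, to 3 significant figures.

X_L = ωL = 43.7 Ω
X_C = 1/(ωC) = 149 Ω
Net reactance X = X_L − X_C = -105 Ω
Z = 47.6 − j105 Ω
|Z| = √(47.6² + 105²) = 115 Ω
I = V/|Z| = 2.2/115 = 19.1 mA

19.1 mA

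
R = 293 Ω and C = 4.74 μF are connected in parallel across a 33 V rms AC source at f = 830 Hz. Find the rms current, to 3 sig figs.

823 mA

ω = 2πf = 5215 rad/s
X_C = 1/(ωC) = 40.5 Ω
Parallel: admittances add. Y = 1/R + jωC
Y = (0.00341 + j0.0247) S
|Y| = 0.0250 S → |Z| = 1/|Y| = 40.1 Ω, ∠Z = −∠Y = -82.1°
I = V/|Z| = 33/40.1 = 823 mA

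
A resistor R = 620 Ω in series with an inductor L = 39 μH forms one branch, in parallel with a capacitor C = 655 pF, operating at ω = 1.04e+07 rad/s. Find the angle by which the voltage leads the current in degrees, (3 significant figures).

X_L = ωL = 406 Ω
X_C = 1/(ωC) = 147 Ω
Branch 1 (R+jX_L): Z₁ = 620 + j406 Ω, |Z₁| = 741 Ω
Branch 2 (−jX_C): Z₂ = −j147 Ω
Parallel: Z = Z₁Z₂/(Z₁+Z₂), |Z| = 162 Ω, ∠Z = -79.5°

-79.5°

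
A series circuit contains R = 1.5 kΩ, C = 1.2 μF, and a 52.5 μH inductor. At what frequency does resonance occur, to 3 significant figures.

20.1 kHz

ω₀ = 1/√(LC) = 1/√(5.25e-05 × 1.2e-06) = 126000 rad/s
f₀ = ω₀/(2π) = 20.1 kHz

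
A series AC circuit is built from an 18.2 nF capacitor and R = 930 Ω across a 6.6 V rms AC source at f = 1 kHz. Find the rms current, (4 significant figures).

ω = 2πf = 6283 rad/s
X_C = 1/(ωC) = 8745 Ω
Z = 930.0 − j8745 Ω
|Z| = √(930.0² + 8745²) = 8794 Ω
I = V/|Z| = 6.6/8794 = 750.5 μA

750.5 μA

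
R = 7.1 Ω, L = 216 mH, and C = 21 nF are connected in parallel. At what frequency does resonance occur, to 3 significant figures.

2.36 kHz

ω₀ = 1/√(LC) = 1/√(0.216 × 2.1e-08) = 14850 rad/s
f₀ = ω₀/(2π) = 2.36 kHz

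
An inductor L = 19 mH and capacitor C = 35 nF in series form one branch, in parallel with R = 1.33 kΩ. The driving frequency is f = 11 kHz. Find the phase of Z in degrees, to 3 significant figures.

55.9°

ω = 2πf = 69120 rad/s
X_L = ωL = 1310 Ω
X_C = 1/(ωC) = 413 Ω
Branch 1: Z₁ = R = 1330 Ω
Branch 2 (series LC): Z₂ = j(X_L − X_C) = j900 Ω
Parallel: Z = Z₁Z₂/(Z₁+Z₂), |Z| = 745 Ω, ∠Z = 55.9°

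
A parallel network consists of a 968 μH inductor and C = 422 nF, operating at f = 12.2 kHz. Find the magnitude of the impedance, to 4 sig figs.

ω = 2πf = 76650 rad/s
X_L = ωL = 74.20 Ω
X_C = 1/(ωC) = 30.91 Ω
Parallel: admittances add. Y = 1/(jωL) + jωC
Y = (0 + j0.01887) S
|Y| = 0.01887 S → |Z| = 1/|Y| = 52.99 Ω, ∠Z = −∠Y = -90.00°

52.99 Ω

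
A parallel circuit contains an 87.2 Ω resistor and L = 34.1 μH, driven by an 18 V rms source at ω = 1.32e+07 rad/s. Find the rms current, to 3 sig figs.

210 mA

X_L = ωL = 450 Ω
Parallel: admittances add. Y = 1/R + 1/(jωL)
Y = (0.0115 − j0.00222) S
|Y| = 0.0117 S → |Z| = 1/|Y| = 85.6 Ω, ∠Z = −∠Y = 11.0°
I = V/|Z| = 18/85.6 = 210 mA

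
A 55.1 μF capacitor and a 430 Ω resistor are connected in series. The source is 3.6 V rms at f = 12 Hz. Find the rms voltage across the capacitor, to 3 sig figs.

ω = 2πf = 75.40 rad/s
X_C = 1/(ωC) = 241 Ω
Z = 430 − j241 Ω
|Z| = √(430² + 241²) = 493 Ω
I = V/|Z| = 7.31 mA
V_C = I·|Z_C| = 0.00731 × 241 = 1.76 V

1.76 V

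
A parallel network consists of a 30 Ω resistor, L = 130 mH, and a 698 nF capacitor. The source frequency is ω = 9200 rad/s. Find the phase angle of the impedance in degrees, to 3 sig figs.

-9.51°

X_L = ωL = 1200 Ω
X_C = 1/(ωC) = 156 Ω
Parallel: admittances add. Y = 1/R + 1/(jωL) + jωC
Y = (0.0333 + j0.00559) S
|Y| = 0.0338 S → |Z| = 1/|Y| = 29.6 Ω, ∠Z = −∠Y = -9.51°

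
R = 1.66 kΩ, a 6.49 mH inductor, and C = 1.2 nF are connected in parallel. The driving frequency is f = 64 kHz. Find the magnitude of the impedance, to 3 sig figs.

ω = 2πf = 402100 rad/s
X_L = ωL = 2610 Ω
X_C = 1/(ωC) = 2070 Ω
Parallel: admittances add. Y = 1/R + 1/(jωL) + jωC
Y = (0.000602 + j9.94e-05) S
|Y| = 0.000611 S → |Z| = 1/|Y| = 1640 Ω, ∠Z = −∠Y = -9.37°

1640 Ω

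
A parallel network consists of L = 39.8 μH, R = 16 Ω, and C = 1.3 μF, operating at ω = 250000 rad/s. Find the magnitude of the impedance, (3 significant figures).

X_L = ωL = 9.95 Ω
X_C = 1/(ωC) = 3.08 Ω
Parallel: admittances add. Y = 1/R + 1/(jωL) + jωC
Y = (0.0625 + j0.224) S
|Y| = 0.233 S → |Z| = 1/|Y| = 4.29 Ω, ∠Z = −∠Y = -74.4°

4.29 Ω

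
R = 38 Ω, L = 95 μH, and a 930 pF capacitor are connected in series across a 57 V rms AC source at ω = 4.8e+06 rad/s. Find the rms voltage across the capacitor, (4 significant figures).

X_L = ωL = 456.0 Ω
X_C = 1/(ωC) = 224.0 Ω
Net reactance X = X_L − X_C = 232.0 Ω
Z = 38.00 + j232.0 Ω
|Z| = √(38.00² + 232.0²) = 235.1 Ω
I = V/|Z| = 242.5 mA
V_C = I·|Z_C| = 0.2425 × 224.0 = 54.32 V

54.32 V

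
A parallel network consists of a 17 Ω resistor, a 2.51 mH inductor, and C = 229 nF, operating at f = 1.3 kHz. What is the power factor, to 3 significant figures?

0.782

ω = 2πf = 8168 rad/s
X_L = ωL = 20.5 Ω
X_C = 1/(ωC) = 535 Ω
Parallel: admittances add. Y = 1/R + 1/(jωL) + jωC
Y = (0.0588 − j0.0469) S
|Y| = 0.0752 S → |Z| = 1/|Y| = 13.3 Ω, ∠Z = −∠Y = 38.6°
cos φ = cos(38.6°) = 0.782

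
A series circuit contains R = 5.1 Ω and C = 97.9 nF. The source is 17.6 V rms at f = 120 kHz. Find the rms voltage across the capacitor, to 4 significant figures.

ω = 2πf = 754000 rad/s
X_C = 1/(ωC) = 13.55 Ω
Z = 5.100 − j13.55 Ω
|Z| = √(5.100² + 13.55²) = 14.48 Ω
I = V/|Z| = 1.216 A
V_C = I·|Z_C| = 1.216 × 13.55 = 16.47 V

16.47 V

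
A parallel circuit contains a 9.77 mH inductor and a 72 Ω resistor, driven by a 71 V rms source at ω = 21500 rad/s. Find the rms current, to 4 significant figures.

1.042 A

X_L = ωL = 210.1 Ω
Parallel: admittances add. Y = 1/R + 1/(jωL)
Y = (0.01389 − j0.004761) S
|Y| = 0.01468 S → |Z| = 1/|Y| = 68.11 Ω, ∠Z = −∠Y = 18.92°
I = V/|Z| = 71/68.11 = 1.042 A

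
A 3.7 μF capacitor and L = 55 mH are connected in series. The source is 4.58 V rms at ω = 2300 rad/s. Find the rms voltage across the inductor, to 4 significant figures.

64.44 V

X_L = ωL = 126.5 Ω
X_C = 1/(ωC) = 117.5 Ω
Net reactance X = X_L − X_C = 8.991 Ω
Z = j8.991 Ω
|Z| = √(0² + 8.991²) = 8.991 Ω
I = V/|Z| = 509.4 mA
V_L = I·|Z_L| = 0.5094 × 126.5 = 64.44 V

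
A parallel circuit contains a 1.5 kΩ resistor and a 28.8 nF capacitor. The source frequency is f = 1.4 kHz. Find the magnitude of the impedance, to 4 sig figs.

1402 Ω

ω = 2πf = 8796 rad/s
X_C = 1/(ωC) = 3947 Ω
Parallel: admittances add. Y = 1/R + jωC
Y = (0.0006667 + j0.0002533) S
|Y| = 0.0007132 S → |Z| = 1/|Y| = 1402 Ω, ∠Z = −∠Y = -20.81°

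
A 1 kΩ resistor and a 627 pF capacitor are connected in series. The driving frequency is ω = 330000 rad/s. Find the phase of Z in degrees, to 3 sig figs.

X_C = 1/(ωC) = 4830 Ω
Z = 1000 − j4830 Ω
|Z| = √(1000² + 4830²) = 4940 Ω
∠Z = arctan(-4830/1000) = -78.3°

-78.3°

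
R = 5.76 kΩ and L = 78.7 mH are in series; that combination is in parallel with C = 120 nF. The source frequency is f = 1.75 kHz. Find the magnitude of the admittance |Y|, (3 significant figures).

ω = 2πf = 11000 rad/s
X_L = ωL = 865 Ω
X_C = 1/(ωC) = 758 Ω
Branch 1 (R+jX_L): Z₁ = 5760 + j865 Ω, |Z₁| = 5820 Ω
Branch 2 (−jX_C): Z₂ = −j758 Ω
Parallel: Z = Z₁Z₂/(Z₁+Z₂), |Z| = 766 Ω, ∠Z = -82.5°
|Y| = 1/|Z| = 1.31 mS

1.31 mS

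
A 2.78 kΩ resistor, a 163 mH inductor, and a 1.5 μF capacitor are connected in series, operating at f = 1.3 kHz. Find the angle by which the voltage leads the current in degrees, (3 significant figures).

24.2°

ω = 2πf = 8168 rad/s
X_L = ωL = 1330 Ω
X_C = 1/(ωC) = 81.6 Ω
Net reactance X = X_L − X_C = 1250 Ω
Z = 2780 + j1250 Ω
|Z| = √(2780² + 1250²) = 3050 Ω
∠Z = arctan(1250/2780) = 24.2°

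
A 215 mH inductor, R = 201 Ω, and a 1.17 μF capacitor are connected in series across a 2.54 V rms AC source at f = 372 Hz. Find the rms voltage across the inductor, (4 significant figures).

5.249 V

ω = 2πf = 2337 rad/s
X_L = ωL = 502.5 Ω
X_C = 1/(ωC) = 365.7 Ω
Net reactance X = X_L − X_C = 136.9 Ω
Z = 201.0 + j136.9 Ω
|Z| = √(201.0² + 136.9²) = 243.2 Ω
I = V/|Z| = 10.45 mA
V_L = I·|Z_L| = 0.01045 × 502.5 = 5.249 V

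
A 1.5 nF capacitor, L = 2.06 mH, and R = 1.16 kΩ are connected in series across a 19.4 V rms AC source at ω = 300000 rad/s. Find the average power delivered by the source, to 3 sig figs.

X_L = ωL = 618 Ω
X_C = 1/(ωC) = 2220 Ω
Net reactance X = X_L − X_C = -1600 Ω
Z = 1160 − j1600 Ω
|Z| = √(1160² + 1600²) = 1980 Ω
∠Z = arctan(-1600/1160) = -54.1°
I = V/|Z| = 9.80 mA
P = VI cos φ = 19.4 × 0.00980 × cos(-54.1°) = 111 mW

111 mW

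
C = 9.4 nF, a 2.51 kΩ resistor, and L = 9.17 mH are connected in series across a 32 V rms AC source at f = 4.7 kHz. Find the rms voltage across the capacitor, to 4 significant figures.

27.64 V

ω = 2πf = 29530 rad/s
X_L = ωL = 270.8 Ω
X_C = 1/(ωC) = 3602 Ω
Net reactance X = X_L − X_C = -3332 Ω
Z = 2510 − j3332 Ω
|Z| = √(2510² + 3332²) = 4171 Ω
I = V/|Z| = 7.671 mA
V_C = I·|Z_C| = 0.007671 × 3602 = 27.64 V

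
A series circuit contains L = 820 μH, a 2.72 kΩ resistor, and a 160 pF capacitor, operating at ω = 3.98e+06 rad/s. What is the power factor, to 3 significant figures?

X_L = ωL = 3260 Ω
X_C = 1/(ωC) = 1570 Ω
Net reactance X = X_L − X_C = 1690 Ω
Z = 2720 + j1690 Ω
|Z| = √(2720² + 1690²) = 3200 Ω
∠Z = arctan(1690/2720) = 31.9°
cos φ = cos(31.9°) = 0.849

0.849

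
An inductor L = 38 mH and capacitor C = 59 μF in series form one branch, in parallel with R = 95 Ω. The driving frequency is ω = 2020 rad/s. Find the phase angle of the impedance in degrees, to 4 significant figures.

54.26°

X_L = ωL = 76.76 Ω
X_C = 1/(ωC) = 8.391 Ω
Branch 1: Z₁ = R = 95.00 Ω
Branch 2 (series LC): Z₂ = j(X_L − X_C) = j68.37 Ω
Parallel: Z = Z₁Z₂/(Z₁+Z₂), |Z| = 55.49 Ω, ∠Z = 54.26°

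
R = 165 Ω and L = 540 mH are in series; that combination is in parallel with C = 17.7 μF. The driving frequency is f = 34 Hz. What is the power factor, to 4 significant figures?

ω = 2πf = 213.6 rad/s
X_L = ωL = 115.4 Ω
X_C = 1/(ωC) = 264.5 Ω
Branch 1 (R+jX_L): Z₁ = 165.0 + j115.4 Ω, |Z₁| = 201.3 Ω
Branch 2 (−jX_C): Z₂ = −j264.5 Ω
Parallel: Z = Z₁Z₂/(Z₁+Z₂), |Z| = 239.4 Ω, ∠Z = -12.94°
cos φ = cos(-12.94°) = 0.9746

0.9746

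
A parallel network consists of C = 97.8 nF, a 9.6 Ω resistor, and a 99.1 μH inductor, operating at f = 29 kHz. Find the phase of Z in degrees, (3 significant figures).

19.8°

ω = 2πf = 182200 rad/s
X_L = ωL = 18.1 Ω
X_C = 1/(ωC) = 56.1 Ω
Parallel: admittances add. Y = 1/R + 1/(jωL) + jωC
Y = (0.104 − j0.0376) S
|Y| = 0.111 S → |Z| = 1/|Y| = 9.03 Ω, ∠Z = −∠Y = 19.8°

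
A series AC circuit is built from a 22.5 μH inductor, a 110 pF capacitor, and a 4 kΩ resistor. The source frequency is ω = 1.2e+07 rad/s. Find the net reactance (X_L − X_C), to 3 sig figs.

-488 Ω

X_L = ωL = 270 Ω
X_C = 1/(ωC) = 758 Ω
X = 270 − 758 = -488 Ω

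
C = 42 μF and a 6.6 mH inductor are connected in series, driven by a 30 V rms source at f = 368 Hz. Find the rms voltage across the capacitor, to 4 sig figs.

ω = 2πf = 2312 rad/s
X_L = ωL = 15.26 Ω
X_C = 1/(ωC) = 10.30 Ω
Net reactance X = X_L − X_C = 4.963 Ω
Z = j4.963 Ω
|Z| = √(0² + 4.963²) = 4.963 Ω
I = V/|Z| = 6.044 A
V_C = I·|Z_C| = 6.044 × 10.30 = 62.24 V

62.24 V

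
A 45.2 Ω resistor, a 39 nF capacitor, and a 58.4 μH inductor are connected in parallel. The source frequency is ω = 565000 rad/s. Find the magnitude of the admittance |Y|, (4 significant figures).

X_L = ωL = 33.00 Ω
X_C = 1/(ωC) = 45.38 Ω
Parallel: admittances add. Y = 1/R + 1/(jωL) + jωC
Y = (0.02212 − j0.008272) S
|Y| = 0.02362 S → |Z| = 1/|Y| = 42.34 Ω, ∠Z = −∠Y = 20.50°

23.62 mS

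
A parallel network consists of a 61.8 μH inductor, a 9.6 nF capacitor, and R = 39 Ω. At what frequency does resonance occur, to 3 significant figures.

207 kHz

ω₀ = 1/√(LC) = 1/√(6.18e-05 × 9.6e-09) = 1.298e+06 rad/s
f₀ = ω₀/(2π) = 207 kHz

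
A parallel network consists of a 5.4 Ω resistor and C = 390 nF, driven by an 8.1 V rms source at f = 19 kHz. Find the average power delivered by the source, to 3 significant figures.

ω = 2πf = 119400 rad/s
X_C = 1/(ωC) = 21.5 Ω
Parallel: admittances add. Y = 1/R + jωC
Y = (0.185 + j0.0466) S
|Y| = 0.191 S → |Z| = 1/|Y| = 5.24 Ω, ∠Z = −∠Y = -14.1°
I = V/|Z| = 1.55 A
P = VI cos φ = 8.1 × 1.55 × cos(-14.1°) = 12.1 W

12.1 W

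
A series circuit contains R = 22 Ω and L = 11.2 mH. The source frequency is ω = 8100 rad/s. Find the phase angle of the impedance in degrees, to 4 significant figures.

X_L = ωL = 90.72 Ω
Z = 22.00 + j90.72 Ω
|Z| = √(22.00² + 90.72²) = 93.35 Ω
∠Z = arctan(90.72/22.00) = 76.37°

76.37°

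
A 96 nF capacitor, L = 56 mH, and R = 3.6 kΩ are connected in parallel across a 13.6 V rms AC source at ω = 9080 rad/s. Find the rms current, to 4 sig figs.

X_L = ωL = 508.5 Ω
X_C = 1/(ωC) = 1147 Ω
Parallel: admittances add. Y = 1/R + 1/(jωL) + jωC
Y = (0.0002778 − j0.001095) S
|Y| = 0.001130 S → |Z| = 1/|Y| = 885.2 Ω, ∠Z = −∠Y = 75.77°
I = V/|Z| = 13.6/885.2 = 15.36 mA

15.36 mA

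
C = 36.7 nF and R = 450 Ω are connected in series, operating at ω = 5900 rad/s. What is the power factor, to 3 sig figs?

X_C = 1/(ωC) = 4620 Ω
Z = 450 − j4620 Ω
|Z| = √(450² + 4620²) = 4640 Ω
∠Z = arctan(-4620/450) = -84.4°
cos φ = cos(-84.4°) = 0.0970

0.0970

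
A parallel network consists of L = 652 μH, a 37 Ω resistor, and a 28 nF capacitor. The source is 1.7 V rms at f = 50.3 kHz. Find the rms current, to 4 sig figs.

ω = 2πf = 316000 rad/s
X_L = ωL = 206.1 Ω
X_C = 1/(ωC) = 113.0 Ω
Parallel: admittances add. Y = 1/R + 1/(jωL) + jωC
Y = (0.02703 + j0.003996) S
|Y| = 0.02732 S → |Z| = 1/|Y| = 36.60 Ω, ∠Z = −∠Y = -8.411°
I = V/|Z| = 1.7/36.60 = 46.45 mA

46.45 mA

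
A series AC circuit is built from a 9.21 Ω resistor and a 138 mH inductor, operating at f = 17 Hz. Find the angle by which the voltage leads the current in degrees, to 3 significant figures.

58.0°

ω = 2πf = 106.8 rad/s
X_L = ωL = 14.7 Ω
Z = 9.21 + j14.7 Ω
|Z| = √(9.21² + 14.7²) = 17.4 Ω
∠Z = arctan(14.7/9.21) = 58.0°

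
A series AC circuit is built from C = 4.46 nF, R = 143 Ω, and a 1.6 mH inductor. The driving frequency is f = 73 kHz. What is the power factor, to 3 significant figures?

0.504

ω = 2πf = 458700 rad/s
X_L = ωL = 734 Ω
X_C = 1/(ωC) = 489 Ω
Net reactance X = X_L − X_C = 245 Ω
Z = 143 + j245 Ω
|Z| = √(143² + 245²) = 284 Ω
∠Z = arctan(245/143) = 59.7°
cos φ = cos(59.7°) = 0.504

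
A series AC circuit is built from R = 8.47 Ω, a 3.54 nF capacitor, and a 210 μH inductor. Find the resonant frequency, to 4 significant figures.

ω₀ = 1/√(LC) = 1/√(0.00021 × 3.54e-09) = 1.16e+06 rad/s
f₀ = ω₀/(2π) = 184.6 kHz

184.6 kHz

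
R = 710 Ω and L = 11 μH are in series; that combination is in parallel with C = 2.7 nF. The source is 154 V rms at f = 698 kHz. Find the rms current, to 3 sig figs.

ω = 2πf = 4.386e+06 rad/s
X_L = ωL = 48.2 Ω
X_C = 1/(ωC) = 84.5 Ω
Branch 1 (R+jX_L): Z₁ = 710 + j48.2 Ω, |Z₁| = 712 Ω
Branch 2 (−jX_C): Z₂ = −j84.5 Ω
Parallel: Z = Z₁Z₂/(Z₁+Z₂), |Z| = 84.5 Ω, ∠Z = -83.2°
I = V/|Z| = 154/84.5 = 1.82 A

1.82 A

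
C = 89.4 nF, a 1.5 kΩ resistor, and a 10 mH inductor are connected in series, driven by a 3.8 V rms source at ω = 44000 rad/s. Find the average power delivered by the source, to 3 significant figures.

X_L = ωL = 440 Ω
X_C = 1/(ωC) = 254 Ω
Net reactance X = X_L − X_C = 186 Ω
Z = 1500 + j186 Ω
|Z| = √(1500² + 186²) = 1510 Ω
∠Z = arctan(186/1500) = 7.06°
I = V/|Z| = 2.51 mA
P = VI cos φ = 3.8 × 0.00251 × cos(7.06°) = 9.48 mW

9.48 mW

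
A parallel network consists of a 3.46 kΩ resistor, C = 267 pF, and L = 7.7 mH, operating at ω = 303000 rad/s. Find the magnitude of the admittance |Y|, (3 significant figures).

452 μS

X_L = ωL = 2330 Ω
X_C = 1/(ωC) = 12400 Ω
Parallel: admittances add. Y = 1/R + 1/(jωL) + jωC
Y = (0.000289 − j0.000348) S
|Y| = 0.000452 S → |Z| = 1/|Y| = 2210 Ω, ∠Z = −∠Y = 50.3°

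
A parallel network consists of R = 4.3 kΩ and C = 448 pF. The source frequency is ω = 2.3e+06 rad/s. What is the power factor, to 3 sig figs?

0.220

X_C = 1/(ωC) = 970 Ω
Parallel: admittances add. Y = 1/R + jωC
Y = (0.000233 + j0.00103) S
|Y| = 0.00106 S → |Z| = 1/|Y| = 947 Ω, ∠Z = −∠Y = -77.3°
cos φ = cos(-77.3°) = 0.220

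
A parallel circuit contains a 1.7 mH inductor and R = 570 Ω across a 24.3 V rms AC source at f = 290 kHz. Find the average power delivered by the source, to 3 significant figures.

1.04 W

ω = 2πf = 1.822e+06 rad/s
X_L = ωL = 3100 Ω
Parallel: admittances add. Y = 1/R + 1/(jωL)
Y = (0.00175 − j0.000323) S
|Y| = 0.00178 S → |Z| = 1/|Y| = 561 Ω, ∠Z = −∠Y = 10.4°
I = V/|Z| = 43.3 mA
P = VI cos φ = 24.3 × 0.0433 × cos(10.4°) = 1.04 W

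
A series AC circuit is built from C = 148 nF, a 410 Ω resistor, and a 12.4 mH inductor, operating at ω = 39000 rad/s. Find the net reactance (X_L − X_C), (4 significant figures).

X_L = ωL = 483.6 Ω
X_C = 1/(ωC) = 173.3 Ω
X = 483.6 − 173.3 = 310.3 Ω

310.3 Ω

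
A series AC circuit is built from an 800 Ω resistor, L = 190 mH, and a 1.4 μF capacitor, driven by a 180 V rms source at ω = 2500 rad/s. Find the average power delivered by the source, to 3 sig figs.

X_L = ωL = 475 Ω
X_C = 1/(ωC) = 286 Ω
Net reactance X = X_L − X_C = 189 Ω
Z = 800 + j189 Ω
|Z| = √(800² + 189²) = 822 Ω
∠Z = arctan(189/800) = 13.3°
I = V/|Z| = 219 mA
P = VI cos φ = 180 × 0.219 × cos(13.3°) = 38.4 W

38.4 W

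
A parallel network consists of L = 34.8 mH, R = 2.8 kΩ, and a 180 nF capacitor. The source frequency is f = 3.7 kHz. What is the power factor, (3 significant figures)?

0.120

ω = 2πf = 23250 rad/s
X_L = ωL = 809 Ω
X_C = 1/(ωC) = 239 Ω
Parallel: admittances add. Y = 1/R + 1/(jωL) + jωC
Y = (0.000357 + j0.00295) S
|Y| = 0.00297 S → |Z| = 1/|Y| = 337 Ω, ∠Z = −∠Y = -83.1°
cos φ = cos(-83.1°) = 0.120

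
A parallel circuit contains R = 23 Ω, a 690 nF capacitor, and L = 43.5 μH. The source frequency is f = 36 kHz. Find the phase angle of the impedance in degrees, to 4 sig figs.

ω = 2πf = 226200 rad/s
X_L = ωL = 9.839 Ω
X_C = 1/(ωC) = 6.407 Ω
Parallel: admittances add. Y = 1/R + 1/(jωL) + jωC
Y = (0.04348 + j0.05444) S
|Y| = 0.06967 S → |Z| = 1/|Y| = 14.35 Ω, ∠Z = −∠Y = -51.39°

-51.39°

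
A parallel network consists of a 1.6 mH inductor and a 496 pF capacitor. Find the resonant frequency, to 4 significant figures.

ω₀ = 1/√(LC) = 1/√(0.0016 × 4.96e-10) = 1.123e+06 rad/s
f₀ = ω₀/(2π) = 178.7 kHz

178.7 kHz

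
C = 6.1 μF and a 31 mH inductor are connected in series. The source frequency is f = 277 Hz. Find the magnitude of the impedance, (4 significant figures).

ω = 2πf = 1740 rad/s
X_L = ωL = 53.95 Ω
X_C = 1/(ωC) = 94.19 Ω
Net reactance X = X_L − X_C = -40.24 Ω
Z = − j40.24 Ω
|Z| = √(0² + 40.24²) = 40.24 Ω

40.24 Ω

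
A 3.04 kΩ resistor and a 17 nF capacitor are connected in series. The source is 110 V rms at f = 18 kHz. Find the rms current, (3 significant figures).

ω = 2πf = 113100 rad/s
X_C = 1/(ωC) = 520 Ω
Z = 3040 − j520 Ω
|Z| = √(3040² + 520²) = 3080 Ω
I = V/|Z| = 110/3080 = 35.7 mA

35.7 mA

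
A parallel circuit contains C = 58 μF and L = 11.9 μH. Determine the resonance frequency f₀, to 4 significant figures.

ω₀ = 1/√(LC) = 1/√(1.19e-05 × 5.8e-05) = 38060 rad/s
f₀ = ω₀/(2π) = 6.058 kHz

6.058 kHz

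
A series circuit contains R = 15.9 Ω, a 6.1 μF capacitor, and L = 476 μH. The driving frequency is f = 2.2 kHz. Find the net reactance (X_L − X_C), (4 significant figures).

-5.280 Ω

ω = 2πf = 13820 rad/s
X_L = ωL = 6.580 Ω
X_C = 1/(ωC) = 11.86 Ω
X = 6.580 − 11.86 = -5.280 Ω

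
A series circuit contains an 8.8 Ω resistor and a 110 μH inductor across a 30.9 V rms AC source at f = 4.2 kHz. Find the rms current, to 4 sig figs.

ω = 2πf = 26390 rad/s
X_L = ωL = 2.903 Ω
Z = 8.800 + j2.903 Ω
|Z| = √(8.800² + 2.903²) = 9.266 Ω
I = V/|Z| = 30.9/9.266 = 3.335 A

3.335 A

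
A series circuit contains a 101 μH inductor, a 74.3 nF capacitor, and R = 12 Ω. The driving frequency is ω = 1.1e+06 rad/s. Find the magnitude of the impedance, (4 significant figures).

99.59 Ω

X_L = ωL = 111.1 Ω
X_C = 1/(ωC) = 12.24 Ω
Net reactance X = X_L − X_C = 98.86 Ω
Z = 12.00 + j98.86 Ω
|Z| = √(12.00² + 98.86²) = 99.59 Ω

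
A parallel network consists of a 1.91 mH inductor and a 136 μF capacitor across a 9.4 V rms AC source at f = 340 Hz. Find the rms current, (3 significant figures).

ω = 2πf = 2136 rad/s
X_L = ωL = 4.08 Ω
X_C = 1/(ωC) = 3.44 Ω
Parallel: admittances add. Y = 1/(jωL) + jωC
Y = (0 + j0.0455) S
|Y| = 0.0455 S → |Z| = 1/|Y| = 22.0 Ω, ∠Z = −∠Y = -90.0°
I = V/|Z| = 9.4/22.0 = 427 mA

427 mA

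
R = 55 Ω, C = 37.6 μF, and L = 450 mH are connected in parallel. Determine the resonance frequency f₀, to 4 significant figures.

38.69 Hz

ω₀ = 1/√(LC) = 1/√(0.45 × 3.76e-05) = 243.1 rad/s
f₀ = ω₀/(2π) = 38.69 Hz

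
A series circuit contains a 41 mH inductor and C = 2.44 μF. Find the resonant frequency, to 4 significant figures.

503.2 Hz

ω₀ = 1/√(LC) = 1/√(0.041 × 2.44e-06) = 3162 rad/s
f₀ = ω₀/(2π) = 503.2 Hz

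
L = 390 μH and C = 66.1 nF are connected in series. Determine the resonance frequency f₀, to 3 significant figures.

ω₀ = 1/√(LC) = 1/√(0.00039 × 6.61e-08) = 197000 rad/s
f₀ = ω₀/(2π) = 31.3 kHz

31.3 kHz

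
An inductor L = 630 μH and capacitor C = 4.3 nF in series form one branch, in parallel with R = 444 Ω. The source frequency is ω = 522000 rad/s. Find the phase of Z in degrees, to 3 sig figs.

X_L = ωL = 329 Ω
X_C = 1/(ωC) = 446 Ω
Branch 1: Z₁ = R = 444 Ω
Branch 2 (series LC): Z₂ = j(X_L − X_C) = −j117 Ω
Parallel: Z = Z₁Z₂/(Z₁+Z₂), |Z| = 113 Ω, ∠Z = -75.3°

-75.3°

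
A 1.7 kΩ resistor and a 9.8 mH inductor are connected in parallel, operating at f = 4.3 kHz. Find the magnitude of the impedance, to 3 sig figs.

262 Ω

ω = 2πf = 27020 rad/s
X_L = ωL = 265 Ω
Parallel: admittances add. Y = 1/R + 1/(jωL)
Y = (0.000588 − j0.00378) S
|Y| = 0.00382 S → |Z| = 1/|Y| = 262 Ω, ∠Z = −∠Y = 81.1°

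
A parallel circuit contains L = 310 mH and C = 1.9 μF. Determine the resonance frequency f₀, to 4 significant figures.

ω₀ = 1/√(LC) = 1/√(0.31 × 1.9e-06) = 1303 rad/s
f₀ = ω₀/(2π) = 207.4 Hz

207.4 Hz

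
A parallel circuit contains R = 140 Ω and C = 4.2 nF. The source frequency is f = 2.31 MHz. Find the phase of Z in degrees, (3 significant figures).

-83.3°

ω = 2πf = 1.451e+07 rad/s
X_C = 1/(ωC) = 16.4 Ω
Parallel: admittances add. Y = 1/R + jωC
Y = (0.00714 + j0.0610) S
|Y| = 0.0614 S → |Z| = 1/|Y| = 16.3 Ω, ∠Z = −∠Y = -83.3°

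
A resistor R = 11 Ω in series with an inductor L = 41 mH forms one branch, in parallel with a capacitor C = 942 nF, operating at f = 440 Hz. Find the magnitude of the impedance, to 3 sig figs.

161 Ω

ω = 2πf = 2765 rad/s
X_L = ωL = 113 Ω
X_C = 1/(ωC) = 384 Ω
Branch 1 (R+jX_L): Z₁ = 11.0 + j113 Ω, |Z₁| = 114 Ω
Branch 2 (−jX_C): Z₂ = −j384 Ω
Parallel: Z = Z₁Z₂/(Z₁+Z₂), |Z| = 161 Ω, ∠Z = 82.1°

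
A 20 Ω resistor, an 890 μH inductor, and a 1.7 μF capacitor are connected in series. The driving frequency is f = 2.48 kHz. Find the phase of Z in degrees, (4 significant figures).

-50.06°

ω = 2πf = 15580 rad/s
X_L = ωL = 13.87 Ω
X_C = 1/(ωC) = 37.75 Ω
Net reactance X = X_L − X_C = -23.88 Ω
Z = 20.00 − j23.88 Ω
|Z| = √(20.00² + 23.88²) = 31.15 Ω
∠Z = arctan(-23.88/20.00) = -50.06°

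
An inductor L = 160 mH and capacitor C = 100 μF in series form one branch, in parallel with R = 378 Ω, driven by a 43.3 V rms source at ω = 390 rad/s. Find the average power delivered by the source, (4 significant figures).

X_L = ωL = 62.40 Ω
X_C = 1/(ωC) = 25.64 Ω
Branch 1: Z₁ = R = 378.0 Ω
Branch 2 (series LC): Z₂ = j(X_L − X_C) = j36.76 Ω
Parallel: Z = Z₁Z₂/(Z₁+Z₂), |Z| = 36.59 Ω, ∠Z = 84.45°
I = V/|Z| = 1.184 A
P = VI cos φ = 43.3 × 1.184 × cos(84.45°) = 4.960 W

4.960 W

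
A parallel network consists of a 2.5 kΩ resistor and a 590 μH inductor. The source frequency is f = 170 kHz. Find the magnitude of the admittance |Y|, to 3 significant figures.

1.64 mS

ω = 2πf = 1.068e+06 rad/s
X_L = ωL = 630 Ω
Parallel: admittances add. Y = 1/R + 1/(jωL)
Y = (0.000400 − j0.00159) S
|Y| = 0.00164 S → |Z| = 1/|Y| = 611 Ω, ∠Z = −∠Y = 75.9°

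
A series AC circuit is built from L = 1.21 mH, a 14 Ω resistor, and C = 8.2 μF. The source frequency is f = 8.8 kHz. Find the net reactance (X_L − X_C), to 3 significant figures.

ω = 2πf = 55290 rad/s
X_L = ωL = 66.9 Ω
X_C = 1/(ωC) = 2.21 Ω
X = 66.9 − 2.21 = 64.7 Ω

64.7 Ω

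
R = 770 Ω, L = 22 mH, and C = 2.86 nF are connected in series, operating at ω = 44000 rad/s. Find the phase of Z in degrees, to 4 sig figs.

-83.70°

X_L = ωL = 968.0 Ω
X_C = 1/(ωC) = 7947 Ω
Net reactance X = X_L − X_C = -6979 Ω
Z = 770.0 − j6979 Ω
|Z| = √(770.0² + 6979²) = 7021 Ω
∠Z = arctan(-6979/770.0) = -83.70°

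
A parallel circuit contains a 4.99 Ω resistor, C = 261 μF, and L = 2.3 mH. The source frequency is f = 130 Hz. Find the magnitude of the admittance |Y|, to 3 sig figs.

377 mS

ω = 2πf = 816.8 rad/s
X_L = ωL = 1.88 Ω
X_C = 1/(ωC) = 4.69 Ω
Parallel: admittances add. Y = 1/R + 1/(jωL) + jωC
Y = (0.200 − j0.319) S
|Y| = 0.377 S → |Z| = 1/|Y| = 2.65 Ω, ∠Z = −∠Y = 57.9°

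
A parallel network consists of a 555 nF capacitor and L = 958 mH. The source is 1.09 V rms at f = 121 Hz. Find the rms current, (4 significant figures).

ω = 2πf = 760.3 rad/s
X_L = ωL = 728.3 Ω
X_C = 1/(ωC) = 2370 Ω
Parallel: admittances add. Y = 1/(jωL) + jωC
Y = (0 − j0.0009510) S
|Y| = 0.0009510 S → |Z| = 1/|Y| = 1051 Ω, ∠Z = −∠Y = 90.00°
I = V/|Z| = 1.09/1051 = 1.037 mA

1.037 mA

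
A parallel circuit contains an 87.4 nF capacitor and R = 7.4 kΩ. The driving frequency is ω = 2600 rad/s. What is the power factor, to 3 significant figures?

X_C = 1/(ωC) = 4400 Ω
Parallel: admittances add. Y = 1/R + jωC
Y = (0.000135 + j0.000227) S
|Y| = 0.000264 S → |Z| = 1/|Y| = 3780 Ω, ∠Z = −∠Y = -59.3°
cos φ = cos(-59.3°) = 0.511

0.511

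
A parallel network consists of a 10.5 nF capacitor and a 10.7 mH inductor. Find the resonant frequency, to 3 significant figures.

15.0 kHz

ω₀ = 1/√(LC) = 1/√(0.0107 × 1.05e-08) = 94340 rad/s
f₀ = ω₀/(2π) = 15.0 kHz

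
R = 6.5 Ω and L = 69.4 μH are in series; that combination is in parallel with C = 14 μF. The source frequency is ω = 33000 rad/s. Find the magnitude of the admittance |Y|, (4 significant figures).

435.8 mS

X_L = ωL = 2.290 Ω
X_C = 1/(ωC) = 2.165 Ω
Branch 1 (R+jX_L): Z₁ = 6.500 + j2.290 Ω, |Z₁| = 6.892 Ω
Branch 2 (−jX_C): Z₂ = −j2.165 Ω
Parallel: Z = Z₁Z₂/(Z₁+Z₂), |Z| = 2.294 Ω, ∠Z = -71.70°
|Y| = 1/|Z| = 435.8 mS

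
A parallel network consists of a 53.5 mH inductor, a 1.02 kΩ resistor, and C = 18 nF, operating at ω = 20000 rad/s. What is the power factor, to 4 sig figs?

X_L = ωL = 1070 Ω
X_C = 1/(ωC) = 2778 Ω
Parallel: admittances add. Y = 1/R + 1/(jωL) + jωC
Y = (0.0009804 − j0.0005746) S
|Y| = 0.001136 S → |Z| = 1/|Y| = 880.0 Ω, ∠Z = −∠Y = 30.37°
cos φ = cos(30.37°) = 0.8627

0.8627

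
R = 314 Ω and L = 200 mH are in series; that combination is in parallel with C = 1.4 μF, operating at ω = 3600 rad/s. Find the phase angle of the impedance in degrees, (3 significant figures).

-82.5°

X_L = ωL = 720 Ω
X_C = 1/(ωC) = 198 Ω
Branch 1 (R+jX_L): Z₁ = 314 + j720 Ω, |Z₁| = 785 Ω
Branch 2 (−jX_C): Z₂ = −j198 Ω
Parallel: Z = Z₁Z₂/(Z₁+Z₂), |Z| = 256 Ω, ∠Z = -82.5°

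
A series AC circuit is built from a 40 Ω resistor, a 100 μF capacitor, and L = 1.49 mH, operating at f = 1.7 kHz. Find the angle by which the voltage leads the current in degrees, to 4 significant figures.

ω = 2πf = 10680 rad/s
X_L = ωL = 15.92 Ω
X_C = 1/(ωC) = 0.9362 Ω
Net reactance X = X_L − X_C = 14.98 Ω
Z = 40.00 + j14.98 Ω
|Z| = √(40.00² + 14.98²) = 42.71 Ω
∠Z = arctan(14.98/40.00) = 20.53°

20.53°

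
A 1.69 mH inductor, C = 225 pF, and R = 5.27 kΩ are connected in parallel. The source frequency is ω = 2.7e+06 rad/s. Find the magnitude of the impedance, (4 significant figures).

X_L = ωL = 4563 Ω
X_C = 1/(ωC) = 1646 Ω
Parallel: admittances add. Y = 1/R + 1/(jωL) + jωC
Y = (0.0001898 + j0.0003883) S
|Y| = 0.0004322 S → |Z| = 1/|Y| = 2314 Ω, ∠Z = −∠Y = -63.96°

2314 Ω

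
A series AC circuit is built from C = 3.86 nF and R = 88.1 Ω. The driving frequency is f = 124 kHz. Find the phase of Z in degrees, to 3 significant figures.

ω = 2πf = 779100 rad/s
X_C = 1/(ωC) = 333 Ω
Z = 88.1 − j333 Ω
|Z| = √(88.1² + 333²) = 344 Ω
∠Z = arctan(-333/88.1) = -75.2°

-75.2°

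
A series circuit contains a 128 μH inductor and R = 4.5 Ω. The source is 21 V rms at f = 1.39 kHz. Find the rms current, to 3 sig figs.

4.53 A

ω = 2πf = 8734 rad/s
X_L = ωL = 1.12 Ω
Z = 4.50 + j1.12 Ω
|Z| = √(4.50² + 1.12²) = 4.64 Ω
I = V/|Z| = 21/4.64 = 4.53 A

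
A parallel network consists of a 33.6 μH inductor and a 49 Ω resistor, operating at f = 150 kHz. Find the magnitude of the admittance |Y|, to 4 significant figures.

37.60 mS

ω = 2πf = 942500 rad/s
X_L = ωL = 31.67 Ω
Parallel: admittances add. Y = 1/R + 1/(jωL)
Y = (0.02041 − j0.03158) S
|Y| = 0.03760 S → |Z| = 1/|Y| = 26.60 Ω, ∠Z = −∠Y = 57.13°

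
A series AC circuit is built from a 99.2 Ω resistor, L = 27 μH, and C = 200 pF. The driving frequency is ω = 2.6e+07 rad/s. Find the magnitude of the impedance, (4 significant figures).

519.3 Ω

X_L = ωL = 702.0 Ω
X_C = 1/(ωC) = 192.3 Ω
Net reactance X = X_L − X_C = 509.7 Ω
Z = 99.20 + j509.7 Ω
|Z| = √(99.20² + 509.7²) = 519.3 Ω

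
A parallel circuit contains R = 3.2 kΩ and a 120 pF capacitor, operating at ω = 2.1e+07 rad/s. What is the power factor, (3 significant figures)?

X_C = 1/(ωC) = 397 Ω
Parallel: admittances add. Y = 1/R + jωC
Y = (0.000313 + j0.00252) S
|Y| = 0.00254 S → |Z| = 1/|Y| = 394 Ω, ∠Z = −∠Y = -82.9°
cos φ = cos(-82.9°) = 0.123

0.123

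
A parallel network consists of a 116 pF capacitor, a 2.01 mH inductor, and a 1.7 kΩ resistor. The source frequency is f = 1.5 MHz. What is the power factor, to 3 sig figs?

0.492

ω = 2πf = 9.425e+06 rad/s
X_L = ωL = 18900 Ω
X_C = 1/(ωC) = 915 Ω
Parallel: admittances add. Y = 1/R + 1/(jωL) + jωC
Y = (0.000588 + j0.00104) S
|Y| = 0.00120 S → |Z| = 1/|Y| = 837 Ω, ∠Z = −∠Y = -60.5°
cos φ = cos(-60.5°) = 0.492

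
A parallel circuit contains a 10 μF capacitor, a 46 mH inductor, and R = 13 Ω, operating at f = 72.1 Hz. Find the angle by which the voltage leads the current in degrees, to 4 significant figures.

ω = 2πf = 453.0 rad/s
X_L = ωL = 20.84 Ω
X_C = 1/(ωC) = 220.7 Ω
Parallel: admittances add. Y = 1/R + 1/(jωL) + jωC
Y = (0.07692 − j0.04346) S
|Y| = 0.08835 S → |Z| = 1/|Y| = 11.32 Ω, ∠Z = −∠Y = 29.46°

29.46°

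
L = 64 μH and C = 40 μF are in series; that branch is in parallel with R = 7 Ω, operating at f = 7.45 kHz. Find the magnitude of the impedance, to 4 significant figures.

2.322 Ω

ω = 2πf = 46810 rad/s
X_L = ωL = 2.996 Ω
X_C = 1/(ωC) = 0.5341 Ω
Branch 1: Z₁ = R = 7.000 Ω
Branch 2 (series LC): Z₂ = j(X_L − X_C) = j2.462 Ω
Parallel: Z = Z₁Z₂/(Z₁+Z₂), |Z| = 2.322 Ω, ∠Z = 70.62°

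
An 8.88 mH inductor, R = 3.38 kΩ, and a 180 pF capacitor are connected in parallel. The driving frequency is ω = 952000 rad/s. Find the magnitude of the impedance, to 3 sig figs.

3330 Ω

X_L = ωL = 8450 Ω
X_C = 1/(ωC) = 5840 Ω
Parallel: admittances add. Y = 1/R + 1/(jωL) + jωC
Y = (0.000296 + j5.31e-05) S
|Y| = 0.000301 S → |Z| = 1/|Y| = 3330 Ω, ∠Z = −∠Y = -10.2°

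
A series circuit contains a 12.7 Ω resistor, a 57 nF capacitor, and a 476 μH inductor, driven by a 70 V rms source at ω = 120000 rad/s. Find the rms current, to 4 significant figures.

778.0 mA

X_L = ωL = 57.12 Ω
X_C = 1/(ωC) = 146.2 Ω
Net reactance X = X_L − X_C = -89.08 Ω
Z = 12.70 − j89.08 Ω
|Z| = √(12.70² + 89.08²) = 89.98 Ω
I = V/|Z| = 70/89.98 = 778.0 mA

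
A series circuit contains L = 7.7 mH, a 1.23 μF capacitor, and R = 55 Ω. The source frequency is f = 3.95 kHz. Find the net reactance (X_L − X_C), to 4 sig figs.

158.3 Ω

ω = 2πf = 24820 rad/s
X_L = ωL = 191.1 Ω
X_C = 1/(ωC) = 32.76 Ω
X = 191.1 − 32.76 = 158.3 Ω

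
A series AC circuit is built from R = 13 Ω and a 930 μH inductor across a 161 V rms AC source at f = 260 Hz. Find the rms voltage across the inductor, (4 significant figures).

ω = 2πf = 1634 rad/s
X_L = ωL = 1.519 Ω
Z = 13.00 + j1.519 Ω
|Z| = √(13.00² + 1.519²) = 13.09 Ω
I = V/|Z| = 12.30 A
V_L = I·|Z_L| = 12.30 × 1.519 = 18.69 V

18.69 V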